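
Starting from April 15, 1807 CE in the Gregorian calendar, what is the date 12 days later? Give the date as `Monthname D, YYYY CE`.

April 27, 1807 CE

JDN of April 15, 1807 CE = 2381157.
2381157 + 12 = 2381169.
JDN 2381169 in the Gregorian calendar is April 27, 1807 CE.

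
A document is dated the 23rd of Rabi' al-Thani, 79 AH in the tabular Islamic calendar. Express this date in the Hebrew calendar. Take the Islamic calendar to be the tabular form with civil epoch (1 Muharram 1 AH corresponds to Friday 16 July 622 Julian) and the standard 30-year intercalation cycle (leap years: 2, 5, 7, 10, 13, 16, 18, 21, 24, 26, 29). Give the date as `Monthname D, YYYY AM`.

Tammuz 24, 4458 AM

The source date corresponds to 12 July 698 in the proleptic Gregorian calendar (JDN 1976192).
That day falls on 24 Tammuz 4458 AM in the Hebrew calendar.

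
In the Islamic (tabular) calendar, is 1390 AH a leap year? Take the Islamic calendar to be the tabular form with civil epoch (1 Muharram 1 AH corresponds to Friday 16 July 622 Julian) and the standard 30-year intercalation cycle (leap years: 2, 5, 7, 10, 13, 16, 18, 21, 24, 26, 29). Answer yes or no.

Year 1390 AH is year 10 of its 30-year cycle; leap positions are 2, 5, 7, 10, 13, 16, 18, 21, 24, 26, 29, so it is a leap year (355 days).

yes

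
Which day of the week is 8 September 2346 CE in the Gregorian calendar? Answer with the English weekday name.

JDN 2578169 mod 7 = 6, and JDN 0 was a Monday, so this is a Sunday.

Sunday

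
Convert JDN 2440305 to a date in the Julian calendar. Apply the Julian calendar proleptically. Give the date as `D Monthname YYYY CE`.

11 March 1969 CE

JDN 2440305 is 24 March 1969 in the Gregorian calendar.
In the Julian calendar that day is 11 March 1969 CE.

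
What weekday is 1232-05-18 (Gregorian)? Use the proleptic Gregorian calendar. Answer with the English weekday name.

Tuesday

Since JDN mod 7 = 1 (0 = Monday), the day is Tuesday.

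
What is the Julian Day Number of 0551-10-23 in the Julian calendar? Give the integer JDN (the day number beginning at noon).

In the proleptic Gregorian calendar the same day is 25 October 551.
JDN 2400001 is 17 November 1858 CE (Gregorian), MJD 0; the target day is −477395 days from there, so JDN = 1922606.

1922606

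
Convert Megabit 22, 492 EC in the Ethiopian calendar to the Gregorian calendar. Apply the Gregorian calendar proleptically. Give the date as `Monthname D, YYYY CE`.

March 20, 500 CE

Both dates share Julian Day Number 1903760; in the Gregorian calendar that is 20 March 500 CE.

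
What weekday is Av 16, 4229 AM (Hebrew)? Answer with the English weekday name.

This is JDN 1892581 (10 August 469 Gregorian).
Since JDN mod 7 = 5 (0 = Monday), the day is Saturday.

Saturday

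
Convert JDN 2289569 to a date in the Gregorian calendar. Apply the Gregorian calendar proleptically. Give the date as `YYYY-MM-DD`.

Counting from JDN 2299161 = 15 Oct 1582 gives an offset of -9592 days.

1556-07-11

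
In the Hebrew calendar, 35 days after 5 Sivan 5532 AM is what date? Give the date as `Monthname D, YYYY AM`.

The starting date is JDN 2368427; 2368427 + 35 = 2368462.
JDN 2368462 corresponds to Tammuz 10, 5532 AM.

Tammuz 10, 5532 AM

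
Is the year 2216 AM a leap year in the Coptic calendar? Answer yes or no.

2216 mod 4 = 0; in the Coptic calendar a year is leap when year mod 4 = 3, so it is a common year.

no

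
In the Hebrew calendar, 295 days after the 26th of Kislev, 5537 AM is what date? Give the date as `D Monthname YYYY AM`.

The starting date is JDN 2370072; 2370072 + 295 = 2370367.
JDN 2370367 corresponds to 26 Elul 5537 AM.

26 Elul 5537 AM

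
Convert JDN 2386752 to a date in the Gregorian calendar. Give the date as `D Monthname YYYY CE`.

JDN 2451545 is 1 Jan 2000; 2386752 is −64793 days from there.

9 August 1822 CE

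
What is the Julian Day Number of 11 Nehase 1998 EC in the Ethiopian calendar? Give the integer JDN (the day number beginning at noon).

Equivalently 17 August 2006 (Gregorian).
JDN 2400001 is 17 November 1858 CE (Gregorian), MJD 0; the target day is +53964 days from there, so JDN = 2453965.

2453965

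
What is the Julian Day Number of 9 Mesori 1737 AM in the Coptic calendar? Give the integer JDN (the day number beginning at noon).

2459442

Equivalently 15 August 2021 (Gregorian).
JDN 2451545 is 1 January 2000 CE (Gregorian); the target day is +7897 days from there, so JDN = 2459442.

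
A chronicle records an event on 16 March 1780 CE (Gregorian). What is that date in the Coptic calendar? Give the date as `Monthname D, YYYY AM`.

Both dates share Julian Day Number 2371267; in the Coptic calendar that is 9 Paremhat 1496 AM.

Paremhat 9, 1496 AM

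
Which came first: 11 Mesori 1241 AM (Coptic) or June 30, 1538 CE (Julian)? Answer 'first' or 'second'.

The two dates have Julian Day Numbers 2278280 and 2282993 respectively.
Since 2278280 < 2282993, the first date comes first.

first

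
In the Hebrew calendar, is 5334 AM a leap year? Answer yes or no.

yes

Hebrew year 5334 is year 14 of its 19-year Metonic cycle; leap years are at positions 3, 6, 8, 11, 14, 17, 19, so it is a leap year (13 months).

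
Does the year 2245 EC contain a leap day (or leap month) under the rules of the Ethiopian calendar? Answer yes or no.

no

2245 mod 4 = 1; in the Ethiopian calendar a year is leap when year mod 4 = 3, so it is a common year.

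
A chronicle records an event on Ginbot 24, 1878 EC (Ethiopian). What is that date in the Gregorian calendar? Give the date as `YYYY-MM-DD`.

1886-05-31

Julian Day Number of the source date = 2410058.
Converting JDN 2410058 to the Gregorian calendar gives 31 May 1886 CE.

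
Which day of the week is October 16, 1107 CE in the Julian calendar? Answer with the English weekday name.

Wednesday

Equivalently 23 October 1107 Gregorian, JDN 2125678.
Since JDN mod 7 = 2 (0 = Monday), the day is Wednesday.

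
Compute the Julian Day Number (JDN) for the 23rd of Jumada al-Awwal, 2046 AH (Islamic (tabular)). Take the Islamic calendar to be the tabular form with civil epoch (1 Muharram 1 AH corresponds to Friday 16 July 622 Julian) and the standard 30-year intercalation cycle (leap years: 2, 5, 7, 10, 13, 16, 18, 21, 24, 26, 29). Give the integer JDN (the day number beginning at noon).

2673260

Equivalently 14 January 2607 (Gregorian).
JDN 2400001 is 17 November 1858 CE (Gregorian), MJD 0; the target day is +273259 days from there, so JDN = 2673260.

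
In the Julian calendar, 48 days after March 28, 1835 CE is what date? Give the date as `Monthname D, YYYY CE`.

May 15, 1835 CE

The starting date is JDN 2391378; 2391378 + 48 = 2391426.
JDN 2391426 corresponds to May 15, 1835 CE.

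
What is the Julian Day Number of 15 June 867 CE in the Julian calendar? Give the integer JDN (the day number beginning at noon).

2037895

Equivalently 19 June 867 (proleptic Gregorian).
JDN 2299161 is 15 October 1582 CE (Gregorian); the target day is −261266 days from there, so JDN = 2037895.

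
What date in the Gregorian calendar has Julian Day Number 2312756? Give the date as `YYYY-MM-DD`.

Counting from JDN 2299161 = 15 Oct 1582 gives an offset of 13595 days.

1620-01-04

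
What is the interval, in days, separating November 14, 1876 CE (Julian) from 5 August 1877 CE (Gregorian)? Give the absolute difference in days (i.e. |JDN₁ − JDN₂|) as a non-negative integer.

JDN of the first date = 2406585.
JDN of the second date = 2406837.
|2406837 − 2406585| = 252.

252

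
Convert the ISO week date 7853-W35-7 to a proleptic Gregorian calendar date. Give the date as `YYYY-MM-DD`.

7853-09-04

ISO week 1 of 7853 is the week containing the first Thursday of 7853.
Week 35, day 7 (Sunday) lands on 7853-09-04.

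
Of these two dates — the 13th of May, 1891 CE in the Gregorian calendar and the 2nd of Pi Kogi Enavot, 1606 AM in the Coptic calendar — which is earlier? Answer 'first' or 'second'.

Converting both to JDN: 2411866 vs 2411617; the smaller is the second.

second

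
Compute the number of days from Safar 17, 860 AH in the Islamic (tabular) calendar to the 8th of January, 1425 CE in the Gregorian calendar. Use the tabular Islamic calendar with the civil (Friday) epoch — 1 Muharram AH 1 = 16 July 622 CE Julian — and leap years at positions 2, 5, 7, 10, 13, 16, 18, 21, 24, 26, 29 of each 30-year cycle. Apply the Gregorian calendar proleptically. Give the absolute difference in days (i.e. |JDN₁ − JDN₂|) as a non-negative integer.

JDN of the first date = 2252887.
JDN of the second date = 2241538.
|2241538 − 2252887| = 11349.

11349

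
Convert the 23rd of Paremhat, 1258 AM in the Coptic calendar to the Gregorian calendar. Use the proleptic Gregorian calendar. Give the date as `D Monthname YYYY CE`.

29 March 1542 CE

Julian Day Number of the source date = 2284351.
Converting JDN 2284351 to the Gregorian calendar gives 29 March 1542 CE.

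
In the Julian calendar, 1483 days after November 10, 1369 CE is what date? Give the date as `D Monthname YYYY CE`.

The starting date is JDN 2221399; 2221399 + 1483 = 2222882.
JDN 2222882 corresponds to 2 December 1373 CE.

2 December 1373 CE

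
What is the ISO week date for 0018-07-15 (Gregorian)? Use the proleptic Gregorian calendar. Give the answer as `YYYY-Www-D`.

0018-W28-7

The weekday is Sunday (ISO weekday 7).
That Sunday belongs to ISO week 28 of ISO year 18.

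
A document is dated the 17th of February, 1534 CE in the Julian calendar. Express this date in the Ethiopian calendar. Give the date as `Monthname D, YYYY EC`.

Julian Day Number of the source date = 2281399.
Converting JDN 2281399 to the Ethiopian calendar gives 23 Yekatit 1526 EC.

Yekatit 23, 1526 EC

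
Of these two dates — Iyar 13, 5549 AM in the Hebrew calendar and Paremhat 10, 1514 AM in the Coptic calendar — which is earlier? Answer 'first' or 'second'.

first

The two dates have Julian Day Numbers 2374608 and 2377842 respectively.
Since 2374608 < 2377842, the first date comes first.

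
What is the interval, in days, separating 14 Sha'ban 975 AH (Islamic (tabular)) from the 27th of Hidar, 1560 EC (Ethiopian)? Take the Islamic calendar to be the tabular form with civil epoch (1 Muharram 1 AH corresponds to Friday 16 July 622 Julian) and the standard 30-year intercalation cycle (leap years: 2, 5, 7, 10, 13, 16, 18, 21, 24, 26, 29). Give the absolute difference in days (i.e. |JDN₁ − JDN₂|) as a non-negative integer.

81

JDN of the first date = 2293813.
JDN of the second date = 2293732.
|2293732 − 2293813| = 81.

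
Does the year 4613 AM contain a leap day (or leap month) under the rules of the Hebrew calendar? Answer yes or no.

no

Hebrew year 4613 is year 15 of its 19-year Metonic cycle; leap years are at positions 3, 6, 8, 11, 14, 17, 19, so it is a common year (12 months).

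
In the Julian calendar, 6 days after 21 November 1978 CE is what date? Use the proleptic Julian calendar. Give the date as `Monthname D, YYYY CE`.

JDN of 21 November 1978 CE = 2443847.
2443847 + 6 = 2443853.
JDN 2443853 in the Julian calendar is November 27, 1978 CE.

November 27, 1978 CE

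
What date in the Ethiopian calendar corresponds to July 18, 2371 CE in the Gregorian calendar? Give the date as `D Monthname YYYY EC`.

Julian Day Number of the source date = 2587248.
Converting JDN 2587248 to the Ethiopian calendar gives 8 Hamle 2363 EC.

8 Hamle 2363 EC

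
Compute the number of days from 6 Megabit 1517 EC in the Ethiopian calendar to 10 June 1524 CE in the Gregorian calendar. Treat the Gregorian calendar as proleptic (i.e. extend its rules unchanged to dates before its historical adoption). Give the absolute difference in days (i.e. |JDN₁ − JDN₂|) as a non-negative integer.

275

JDN of the first date = 2278125.
JDN of the second date = 2277850.
|2277850 − 2278125| = 275.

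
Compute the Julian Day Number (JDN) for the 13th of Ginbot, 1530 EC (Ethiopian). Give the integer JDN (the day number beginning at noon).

2282940

In the proleptic Gregorian calendar the same day is 18 May 1538.
JDN 2400001 is 17 November 1858 CE (Gregorian), MJD 0; the target day is −117061 days from there, so JDN = 2282940.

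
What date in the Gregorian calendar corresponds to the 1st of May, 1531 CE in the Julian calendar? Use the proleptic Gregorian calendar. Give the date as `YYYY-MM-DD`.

The Julian–Gregorian offset here is 10 days (Julian trailing).
1 May 1531 Julian + 10 days → 11 May 1531 Gregorian.

1531-05-11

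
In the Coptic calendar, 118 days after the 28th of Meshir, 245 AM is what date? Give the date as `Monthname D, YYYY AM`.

The starting date is JDN 1914328; 1914328 + 118 = 1914446.
JDN 1914446 corresponds to Paoni 26, 245 AM.

Paoni 26, 245 AM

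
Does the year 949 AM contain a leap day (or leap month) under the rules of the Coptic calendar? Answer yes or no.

no

949 mod 4 = 1; in the Coptic calendar a year is leap when year mod 4 = 3, so it is a common year.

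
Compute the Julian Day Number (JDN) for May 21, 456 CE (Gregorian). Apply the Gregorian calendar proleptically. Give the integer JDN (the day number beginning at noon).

JDN 2299161 is 15 October 1582 CE (Gregorian); the target day is −411409 days from there, so JDN = 1887752.

1887752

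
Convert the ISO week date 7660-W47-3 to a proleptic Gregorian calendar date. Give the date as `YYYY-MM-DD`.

7660-11-17

ISO week 1 of 7660 is the week containing the first Thursday of 7660.
Week 47, day 3 (Wednesday) lands on 7660-11-17.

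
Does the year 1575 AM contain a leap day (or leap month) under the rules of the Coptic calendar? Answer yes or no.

yes

1575 mod 4 = 3; in the Coptic calendar a year is leap when year mod 4 = 3, so it is a leap year.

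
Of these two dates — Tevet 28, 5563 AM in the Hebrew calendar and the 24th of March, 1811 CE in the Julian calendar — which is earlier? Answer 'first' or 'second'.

Converting both to JDN: 2379613 vs 2382608; the smaller is the first.

first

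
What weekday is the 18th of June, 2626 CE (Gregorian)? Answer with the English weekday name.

Sunday

Since JDN mod 7 = 6 (0 = Monday), the day is Sunday.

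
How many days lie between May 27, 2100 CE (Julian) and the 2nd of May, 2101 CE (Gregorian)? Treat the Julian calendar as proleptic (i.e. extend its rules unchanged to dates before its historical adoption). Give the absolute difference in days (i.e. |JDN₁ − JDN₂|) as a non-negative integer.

JDN of the first date = 2488230.
JDN of the second date = 2488556.
|2488556 − 2488230| = 326.

326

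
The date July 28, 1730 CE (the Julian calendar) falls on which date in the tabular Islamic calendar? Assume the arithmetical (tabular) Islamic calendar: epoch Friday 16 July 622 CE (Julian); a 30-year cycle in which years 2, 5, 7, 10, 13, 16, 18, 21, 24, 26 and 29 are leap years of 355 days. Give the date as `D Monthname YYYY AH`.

23 Muharram 1143 AH

Julian Day Number of the source date = 2353149.
Converting JDN 2353149 to the tabular Islamic calendar gives 23 Muharram 1143 AH.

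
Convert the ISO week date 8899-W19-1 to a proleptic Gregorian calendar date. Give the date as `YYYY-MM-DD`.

ISO week 1 of 8899 is the week containing the first Thursday of 8899.
Week 19, day 1 (Monday) lands on 8899-05-04.

8899-05-04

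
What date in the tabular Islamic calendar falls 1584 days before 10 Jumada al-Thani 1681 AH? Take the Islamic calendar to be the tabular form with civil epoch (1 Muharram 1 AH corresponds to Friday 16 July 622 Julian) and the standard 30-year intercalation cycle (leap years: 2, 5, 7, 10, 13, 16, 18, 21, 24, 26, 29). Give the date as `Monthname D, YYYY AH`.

Counting 1584 days back from JDN 2543933 reaches JDN 2542349, which is Dhu al-Hijjah 21, 1676 AH.

Dhu al-Hijjah 21, 1676 AH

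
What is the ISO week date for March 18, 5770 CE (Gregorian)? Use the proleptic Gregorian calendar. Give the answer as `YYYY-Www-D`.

5770-W11-7

The weekday is Sunday (ISO weekday 7).
That Sunday belongs to ISO week 11 of ISO year 5770.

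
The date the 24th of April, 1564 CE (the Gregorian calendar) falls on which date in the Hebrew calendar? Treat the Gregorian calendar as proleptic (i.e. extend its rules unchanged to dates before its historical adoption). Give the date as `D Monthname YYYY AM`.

Julian Day Number of the source date = 2292413.
Converting JDN 2292413 to the Hebrew calendar gives 2 Iyar 5324 AM.

2 Iyar 5324 AM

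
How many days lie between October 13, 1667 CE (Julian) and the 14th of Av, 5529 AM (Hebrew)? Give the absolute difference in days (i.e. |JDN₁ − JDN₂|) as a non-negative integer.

37188

JDN of the first date = 2330215.
JDN of the second date = 2367403.
|2367403 − 2330215| = 37188.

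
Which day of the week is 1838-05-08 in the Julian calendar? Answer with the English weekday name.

Sunday

This is JDN 2392515 (20 May 1838 Gregorian).
JDN 2392515 mod 7 = 6, and JDN 0 was a Monday, so this is a Sunday.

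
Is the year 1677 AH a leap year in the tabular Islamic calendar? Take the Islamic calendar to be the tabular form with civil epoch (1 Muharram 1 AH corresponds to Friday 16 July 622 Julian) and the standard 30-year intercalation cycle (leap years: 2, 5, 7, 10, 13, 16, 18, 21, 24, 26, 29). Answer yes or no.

no

Year 1677 AH is year 27 of its 30-year cycle; leap positions are 2, 5, 7, 10, 13, 16, 18, 21, 24, 26, 29, so it is a common year (354 days).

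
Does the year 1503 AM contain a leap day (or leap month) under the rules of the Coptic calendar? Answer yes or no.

1503 mod 4 = 3; in the Coptic calendar a year is leap when year mod 4 = 3, so it is a leap year.

yes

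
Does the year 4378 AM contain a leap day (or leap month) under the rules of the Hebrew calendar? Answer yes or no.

yes

Hebrew year 4378 is year 8 of its 19-year Metonic cycle; leap years are at positions 3, 6, 8, 11, 14, 17, 19, so it is a leap year (13 months).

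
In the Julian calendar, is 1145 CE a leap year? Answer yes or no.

no

1145 mod 4 = 1, so it is a common year in the Julian calendar.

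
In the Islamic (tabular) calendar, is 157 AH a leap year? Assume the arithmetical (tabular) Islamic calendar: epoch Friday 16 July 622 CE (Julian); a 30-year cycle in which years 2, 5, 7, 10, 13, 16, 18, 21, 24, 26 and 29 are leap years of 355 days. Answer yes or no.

Year 157 AH is year 7 of its 30-year cycle; leap positions are 2, 5, 7, 10, 13, 16, 18, 21, 24, 26, 29, so it is a leap year (355 days).

yes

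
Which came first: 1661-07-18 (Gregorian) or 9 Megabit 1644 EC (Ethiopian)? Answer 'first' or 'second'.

The two dates have Julian Day Numbers 2327927 and 2324515 respectively.
Since 2324515 < 2327927, the second date comes first.

second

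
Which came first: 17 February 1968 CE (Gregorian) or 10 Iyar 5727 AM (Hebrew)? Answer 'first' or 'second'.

The two dates have Julian Day Numbers 2439904 and 2439631 respectively.
Since 2439631 < 2439904, the second date comes first.

second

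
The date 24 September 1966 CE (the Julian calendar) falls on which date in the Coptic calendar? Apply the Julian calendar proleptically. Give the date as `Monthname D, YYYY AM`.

The source date corresponds to 7 October 1966 in the Gregorian calendar (JDN 2439406).
That day falls on 27 Thout 1683 AM in the Coptic calendar.

Thout 27, 1683 AM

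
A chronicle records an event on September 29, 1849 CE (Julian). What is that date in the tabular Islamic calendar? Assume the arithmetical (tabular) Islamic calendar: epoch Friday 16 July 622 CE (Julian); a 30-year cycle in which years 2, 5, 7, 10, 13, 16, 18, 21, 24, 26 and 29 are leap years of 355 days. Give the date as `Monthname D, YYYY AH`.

Dhu al-Qa'dah 24, 1265 AH

Julian Day Number of the source date = 2396677.
Converting JDN 2396677 to the tabular Islamic calendar gives 24 Dhu al-Qa'dah 1265 AH.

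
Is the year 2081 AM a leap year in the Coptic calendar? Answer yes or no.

2081 mod 4 = 1; in the Coptic calendar a year is leap when year mod 4 = 3, so it is a common year.

no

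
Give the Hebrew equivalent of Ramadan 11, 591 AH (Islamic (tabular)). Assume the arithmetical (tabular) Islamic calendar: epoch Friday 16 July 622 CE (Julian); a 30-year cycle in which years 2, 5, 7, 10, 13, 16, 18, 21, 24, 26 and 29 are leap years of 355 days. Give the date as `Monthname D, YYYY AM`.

Elul 11, 4955 AM

Julian Day Number of the source date = 2157762.
Converting JDN 2157762 to the Hebrew calendar gives 11 Elul 4955 AM.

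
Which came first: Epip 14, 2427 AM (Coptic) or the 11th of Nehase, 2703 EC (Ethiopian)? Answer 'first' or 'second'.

first

The two dates have Julian Day Numbers 2711439 and 2711466 respectively.
Since 2711439 < 2711466, the first date comes first.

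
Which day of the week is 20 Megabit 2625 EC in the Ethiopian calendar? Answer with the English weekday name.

Equivalently 3 April 2633 Gregorian, JDN 2682836.
JDN 2682836 mod 7 = 2, and JDN 0 was a Monday, so this is a Wednesday.

Wednesday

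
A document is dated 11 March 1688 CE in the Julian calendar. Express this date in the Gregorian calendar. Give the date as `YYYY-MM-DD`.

1688-03-21

The Julian–Gregorian offset here is 10 days (Julian trailing).
11 March 1688 Julian + 10 days → 21 March 1688 Gregorian.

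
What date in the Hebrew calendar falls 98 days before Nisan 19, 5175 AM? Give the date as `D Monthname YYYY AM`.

9 Tevet 5175 AM

JDN of Nisan 19, 5175 AM = 2237975.
2237975 − 98 = 2237877.
JDN 2237877 in the Hebrew calendar is 9 Tevet 5175 AM.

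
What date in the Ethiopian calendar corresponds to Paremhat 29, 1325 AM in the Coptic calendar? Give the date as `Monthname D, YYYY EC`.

Both dates share Julian Day Number 2308829; in the Ethiopian calendar that is 29 Megabit 1601 EC.

Megabit 29, 1601 EC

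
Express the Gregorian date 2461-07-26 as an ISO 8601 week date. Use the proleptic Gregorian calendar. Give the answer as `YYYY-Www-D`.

2461-W30-2

The weekday is Tuesday (ISO weekday 2).
That Tuesday belongs to ISO week 30 of ISO year 2461.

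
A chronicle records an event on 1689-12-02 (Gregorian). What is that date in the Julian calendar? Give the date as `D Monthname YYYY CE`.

For dates in this range the Gregorian date is 10 days ahead of the Julian.
2 December 1689 Gregorian − 10 days → 22 November 1689 Julian.

22 November 1689 CE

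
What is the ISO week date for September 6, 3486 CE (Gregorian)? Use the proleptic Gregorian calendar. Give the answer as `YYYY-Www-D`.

3486-W36-1

The weekday is Monday (ISO weekday 1).
That Monday belongs to ISO week 36 of ISO year 3486.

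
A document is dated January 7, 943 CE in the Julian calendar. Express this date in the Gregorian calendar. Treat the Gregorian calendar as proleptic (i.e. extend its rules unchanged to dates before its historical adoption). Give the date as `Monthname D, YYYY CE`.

January 12, 943 CE

At this point the Julian calendar is 5 days behind the Gregorian.
7 January 943 Julian + 5 days → 12 January 943 Gregorian.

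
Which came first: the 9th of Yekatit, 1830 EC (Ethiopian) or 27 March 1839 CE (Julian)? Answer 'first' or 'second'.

first

First date → JDN 2392421; second date → JDN 2392838.
JDN 2392421 < JDN 2392838, so the first date is earlier.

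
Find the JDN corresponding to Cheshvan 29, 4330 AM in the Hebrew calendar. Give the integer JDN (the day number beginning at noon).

1929184

Equivalently 28 October 569 (proleptic Gregorian).
JDN 2299161 is 15 October 1582 CE (Gregorian); the target day is −369977 days from there, so JDN = 1929184.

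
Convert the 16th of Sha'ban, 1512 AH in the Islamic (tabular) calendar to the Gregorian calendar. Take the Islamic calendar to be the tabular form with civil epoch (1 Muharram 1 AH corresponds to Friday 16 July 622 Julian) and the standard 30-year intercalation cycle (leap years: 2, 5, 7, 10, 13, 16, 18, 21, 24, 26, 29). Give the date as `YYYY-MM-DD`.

Julian Day Number of the source date = 2484110.
Converting JDN 2484110 to the Gregorian calendar gives 27 February 2089 CE.

2089-02-27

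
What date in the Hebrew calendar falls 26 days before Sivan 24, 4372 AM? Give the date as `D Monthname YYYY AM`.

27 Iyar 4372 AM

JDN of Sivan 24, 4372 AM = 1944741.
1944741 − 26 = 1944715.
JDN 1944715 in the Hebrew calendar is 27 Iyar 4372 AM.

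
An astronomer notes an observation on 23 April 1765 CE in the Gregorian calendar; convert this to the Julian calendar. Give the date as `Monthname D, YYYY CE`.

April 12, 1765 CE

For dates in this range the Gregorian date is 11 days ahead of the Julian.
23 April 1765 Gregorian − 11 days → 12 April 1765 Julian.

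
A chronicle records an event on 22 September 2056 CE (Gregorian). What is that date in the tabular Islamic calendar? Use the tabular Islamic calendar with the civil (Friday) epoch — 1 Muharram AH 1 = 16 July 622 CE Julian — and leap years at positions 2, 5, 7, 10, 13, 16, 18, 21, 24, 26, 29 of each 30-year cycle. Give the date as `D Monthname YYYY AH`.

Julian Day Number of the source date = 2472264.
Converting JDN 2472264 to the tabular Islamic calendar gives 12 Rabi' al-Awwal 1479 AH.

12 Rabi' al-Awwal 1479 AH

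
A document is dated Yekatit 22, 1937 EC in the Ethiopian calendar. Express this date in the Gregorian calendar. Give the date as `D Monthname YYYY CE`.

Julian Day Number of the source date = 2431516.
Converting JDN 2431516 to the Gregorian calendar gives 1 March 1945 CE.

1 March 1945 CE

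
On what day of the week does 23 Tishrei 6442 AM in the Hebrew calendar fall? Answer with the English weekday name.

Friday

In the Gregorian calendar this is 28 October 2681 (JDN 2700576).
Since JDN mod 7 = 4 (0 = Monday), the day is Friday.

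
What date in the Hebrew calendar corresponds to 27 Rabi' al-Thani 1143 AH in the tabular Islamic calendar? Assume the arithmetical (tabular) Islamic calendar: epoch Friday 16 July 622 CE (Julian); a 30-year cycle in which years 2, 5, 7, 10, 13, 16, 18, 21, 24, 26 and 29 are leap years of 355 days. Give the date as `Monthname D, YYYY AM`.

Cheshvan 29, 5491 AM

The source date corresponds to 9 November 1730 in the Gregorian calendar (JDN 2353242).
That day falls on 29 Cheshvan 5491 AM in the Hebrew calendar.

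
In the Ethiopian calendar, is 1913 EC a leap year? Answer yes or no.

no

1913 mod 4 = 1; in the Ethiopian calendar a year is leap when year mod 4 = 3, so it is a common year.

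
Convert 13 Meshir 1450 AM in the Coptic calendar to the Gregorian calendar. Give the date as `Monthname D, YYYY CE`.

Julian Day Number of the source date = 2354439.
Converting JDN 2354439 to the Gregorian calendar gives 18 February 1734 CE.

February 18, 1734 CE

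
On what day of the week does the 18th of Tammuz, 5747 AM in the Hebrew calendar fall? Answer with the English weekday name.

Wednesday

This is JDN 2446992 (15 July 1987 Gregorian).
JDN 2446992 mod 7 = 2, and JDN 0 was a Monday, so this is a Wednesday.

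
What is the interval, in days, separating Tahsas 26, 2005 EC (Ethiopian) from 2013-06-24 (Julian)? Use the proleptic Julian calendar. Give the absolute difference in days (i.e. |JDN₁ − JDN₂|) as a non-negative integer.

First date → JDN 2456297; second date → JDN 2456481.
The interval is |2456297 − 2456481| = 184 days.

184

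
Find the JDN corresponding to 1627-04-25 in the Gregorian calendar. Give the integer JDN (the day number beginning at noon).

JDN 2400001 is 17 November 1858 CE (Gregorian), MJD 0; the target day is −84577 days from there, so JDN = 2315424.

2315424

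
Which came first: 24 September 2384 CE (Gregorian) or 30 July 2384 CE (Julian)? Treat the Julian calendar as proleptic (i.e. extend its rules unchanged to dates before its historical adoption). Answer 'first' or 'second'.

First date → JDN 2592065; second date → JDN 2592025.
JDN 2592025 < JDN 2592065, so the second date is earlier.

second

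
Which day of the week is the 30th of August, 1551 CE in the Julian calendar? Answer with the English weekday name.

Sunday

This is JDN 2287802 (9 September 1551 Gregorian).
2287802 ≡ 6 (mod 7); counting from Monday = 0 gives Sunday.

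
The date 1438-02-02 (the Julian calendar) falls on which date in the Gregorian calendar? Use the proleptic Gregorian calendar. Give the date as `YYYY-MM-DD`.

1438-02-11

At this point the Julian calendar is 9 days behind the Gregorian.
2 February 1438 Julian + 9 days → 11 February 1438 Gregorian.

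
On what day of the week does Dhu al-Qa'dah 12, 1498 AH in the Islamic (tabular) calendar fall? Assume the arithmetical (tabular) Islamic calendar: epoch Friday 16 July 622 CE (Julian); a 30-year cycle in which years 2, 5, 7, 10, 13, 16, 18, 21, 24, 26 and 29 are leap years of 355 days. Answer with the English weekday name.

Tuesday

Equivalently 22 October 2075 Gregorian, JDN 2479233.
Since JDN mod 7 = 1 (0 = Monday), the day is Tuesday.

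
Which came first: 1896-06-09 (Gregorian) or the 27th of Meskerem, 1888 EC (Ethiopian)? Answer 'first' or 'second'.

First date → JDN 2413720; second date → JDN 2413474.
JDN 2413474 < JDN 2413720, so the second date is earlier.

second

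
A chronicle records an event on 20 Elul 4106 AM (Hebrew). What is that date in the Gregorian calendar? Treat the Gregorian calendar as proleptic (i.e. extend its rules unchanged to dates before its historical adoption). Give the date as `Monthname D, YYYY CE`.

August 26, 346 CE

Julian Day Number of the source date = 1847671.
Converting JDN 1847671 to the Gregorian calendar gives 26 August 346 CE.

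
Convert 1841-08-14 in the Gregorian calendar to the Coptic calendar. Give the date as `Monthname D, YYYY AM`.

Mesori 9, 1557 AM

Both dates share Julian Day Number 2393697; in the Coptic calendar that is 9 Mesori 1557 AM.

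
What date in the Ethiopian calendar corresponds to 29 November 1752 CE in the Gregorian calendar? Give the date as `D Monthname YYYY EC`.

Both dates share Julian Day Number 2361298; in the Ethiopian calendar that is 22 Hidar 1745 EC.

22 Hidar 1745 EC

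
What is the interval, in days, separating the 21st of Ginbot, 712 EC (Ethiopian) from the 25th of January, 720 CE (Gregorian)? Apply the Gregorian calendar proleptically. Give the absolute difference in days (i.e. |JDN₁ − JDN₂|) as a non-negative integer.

First date → JDN 1984174; second date → JDN 1984058.
The interval is |1984174 − 1984058| = 116 days.

116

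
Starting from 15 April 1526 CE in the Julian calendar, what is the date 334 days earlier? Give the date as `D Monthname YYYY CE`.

16 May 1525 CE

JDN of 15 April 1526 CE = 2278534.
2278534 − 334 = 2278200.
JDN 2278200 in the Julian calendar is 16 May 1525 CE.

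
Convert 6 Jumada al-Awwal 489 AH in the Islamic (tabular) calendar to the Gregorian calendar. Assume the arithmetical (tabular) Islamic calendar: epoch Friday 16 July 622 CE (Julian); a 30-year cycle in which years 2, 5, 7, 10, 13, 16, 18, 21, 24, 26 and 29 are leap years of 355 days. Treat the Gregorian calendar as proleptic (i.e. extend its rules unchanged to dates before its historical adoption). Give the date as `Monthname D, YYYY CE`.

Julian Day Number of the source date = 2121494.
Converting JDN 2121494 to the Gregorian calendar gives 8 May 1096 CE.

May 8, 1096 CE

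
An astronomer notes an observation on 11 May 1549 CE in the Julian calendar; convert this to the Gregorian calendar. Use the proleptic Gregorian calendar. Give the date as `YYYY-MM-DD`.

At this point the Julian calendar is 10 days behind the Gregorian.
11 May 1549 Julian + 10 days → 21 May 1549 Gregorian.

1549-05-21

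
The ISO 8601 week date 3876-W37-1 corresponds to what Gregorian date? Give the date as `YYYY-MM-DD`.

3876-09-11

ISO week 1 of 3876 is the week containing the first Thursday of 3876.
Week 37, day 1 (Monday) lands on 3876-09-11.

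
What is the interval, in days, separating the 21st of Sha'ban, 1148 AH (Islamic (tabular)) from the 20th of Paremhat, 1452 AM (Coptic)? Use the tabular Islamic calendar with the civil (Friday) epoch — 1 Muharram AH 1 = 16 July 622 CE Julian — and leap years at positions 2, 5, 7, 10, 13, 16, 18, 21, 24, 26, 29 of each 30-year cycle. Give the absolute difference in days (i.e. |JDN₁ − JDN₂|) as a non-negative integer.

81

JDN of the first date = 2355126.
JDN of the second date = 2355207.
|2355207 − 2355126| = 81.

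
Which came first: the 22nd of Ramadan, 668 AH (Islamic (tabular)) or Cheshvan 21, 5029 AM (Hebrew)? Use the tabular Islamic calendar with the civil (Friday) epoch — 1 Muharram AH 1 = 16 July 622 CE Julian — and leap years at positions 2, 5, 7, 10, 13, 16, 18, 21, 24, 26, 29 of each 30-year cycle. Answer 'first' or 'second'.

The two dates have Julian Day Numbers 2185060 and 2184498 respectively.
Since 2184498 < 2185060, the second date comes first.

second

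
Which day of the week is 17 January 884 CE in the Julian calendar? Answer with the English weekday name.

Equivalently 21 January 884 Gregorian, JDN 2043955.
2043955 ≡ 4 (mod 7); counting from Monday = 0 gives Friday.

Friday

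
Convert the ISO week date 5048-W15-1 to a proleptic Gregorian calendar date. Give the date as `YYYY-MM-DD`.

5048-04-10

ISO week 1 of 5048 is the week containing the first Thursday of 5048.
Week 15, day 1 (Monday) lands on 5048-04-10.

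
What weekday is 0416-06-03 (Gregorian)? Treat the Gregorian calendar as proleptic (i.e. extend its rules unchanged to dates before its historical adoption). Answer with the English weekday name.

Friday

1873155 ≡ 4 (mod 7); counting from Monday = 0 gives Friday.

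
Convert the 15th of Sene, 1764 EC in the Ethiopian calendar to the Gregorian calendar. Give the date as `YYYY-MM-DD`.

Both dates share Julian Day Number 2368441; in the Gregorian calendar that is 20 June 1772 CE.

1772-06-20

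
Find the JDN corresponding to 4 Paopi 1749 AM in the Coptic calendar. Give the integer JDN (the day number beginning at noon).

2463520

Equivalently 14 October 2032 (Gregorian).
JDN 2400001 is 17 November 1858 CE (Gregorian), MJD 0; the target day is +63519 days from there, so JDN = 2463520.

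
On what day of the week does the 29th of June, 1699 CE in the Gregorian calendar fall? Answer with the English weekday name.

Monday

2341787 ≡ 0 (mod 7); counting from Monday = 0 gives Monday.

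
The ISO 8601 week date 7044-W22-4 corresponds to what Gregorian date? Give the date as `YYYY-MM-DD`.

ISO week 1 of 7044 is the week containing the first Thursday of 7044.
Week 22, day 4 (Thursday) lands on 7044-05-30.

7044-05-30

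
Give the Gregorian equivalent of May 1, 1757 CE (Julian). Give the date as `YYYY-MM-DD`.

1757-05-12

At this point the Julian calendar is 11 days behind the Gregorian.
1 May 1757 Julian + 11 days → 12 May 1757 Gregorian.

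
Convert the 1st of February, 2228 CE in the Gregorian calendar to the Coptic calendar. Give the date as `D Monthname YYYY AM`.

21 Tobi 1944 AM

Both dates share Julian Day Number 2534851; in the Coptic calendar that is 21 Tobi 1944 AM.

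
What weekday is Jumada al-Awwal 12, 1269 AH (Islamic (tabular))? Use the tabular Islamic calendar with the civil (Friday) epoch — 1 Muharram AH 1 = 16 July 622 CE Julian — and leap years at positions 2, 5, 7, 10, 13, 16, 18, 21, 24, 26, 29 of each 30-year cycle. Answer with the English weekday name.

Equivalently 21 February 1853 Gregorian, JDN 2397906.
JDN 2397906 mod 7 = 0, and JDN 0 was a Monday, so this is a Monday.

Monday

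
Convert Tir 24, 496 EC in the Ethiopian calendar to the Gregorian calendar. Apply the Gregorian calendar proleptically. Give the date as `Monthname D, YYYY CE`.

Both dates share Julian Day Number 1905163; in the Gregorian calendar that is 22 January 504 CE.

January 22, 504 CE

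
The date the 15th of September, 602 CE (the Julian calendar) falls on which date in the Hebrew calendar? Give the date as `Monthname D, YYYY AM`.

Elul 23, 4362 AM

Both dates share Julian Day Number 1941196; in the Hebrew calendar that is 23 Elul 4362 AM.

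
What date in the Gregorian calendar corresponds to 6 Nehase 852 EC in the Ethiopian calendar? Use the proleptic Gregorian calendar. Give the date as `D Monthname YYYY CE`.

3 August 860 CE

Both dates share Julian Day Number 2035384; in the Gregorian calendar that is 3 August 860 CE.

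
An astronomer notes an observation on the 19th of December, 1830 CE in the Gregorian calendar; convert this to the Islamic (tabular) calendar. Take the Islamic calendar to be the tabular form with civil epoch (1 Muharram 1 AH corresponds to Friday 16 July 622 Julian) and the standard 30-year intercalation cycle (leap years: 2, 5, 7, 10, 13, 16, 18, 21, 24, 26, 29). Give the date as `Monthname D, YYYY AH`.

Both dates share Julian Day Number 2389806; in the tabular Islamic calendar that is 4 Rajab 1246 AH.

Rajab 4, 1246 AH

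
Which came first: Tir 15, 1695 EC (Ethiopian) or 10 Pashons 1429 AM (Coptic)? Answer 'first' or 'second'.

Converting both to JDN: 2343088 vs 2346856; the smaller is the first.

first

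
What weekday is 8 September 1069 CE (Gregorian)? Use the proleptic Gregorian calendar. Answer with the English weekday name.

2111755 ≡ 2 (mod 7); counting from Monday = 0 gives Wednesday.

Wednesday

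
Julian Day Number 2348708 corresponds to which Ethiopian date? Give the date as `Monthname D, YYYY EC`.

JDN 2348708 is 11 June 1718 in the Gregorian calendar.
In the Ethiopian calendar that day is Sene 6, 1710 EC.

Sene 6, 1710 EC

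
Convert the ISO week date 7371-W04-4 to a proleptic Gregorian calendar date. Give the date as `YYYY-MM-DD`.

ISO week 1 of 7371 is the week containing the first Thursday of 7371.
Week 4, day 4 (Thursday) lands on 7371-01-24.

7371-01-24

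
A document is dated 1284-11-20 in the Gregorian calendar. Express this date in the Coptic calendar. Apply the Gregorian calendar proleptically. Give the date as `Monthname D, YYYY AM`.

Julian Day Number of the source date = 2190356.
Converting JDN 2190356 to the Coptic calendar gives 17 Hathor 1001 AM.

Hathor 17, 1001 AM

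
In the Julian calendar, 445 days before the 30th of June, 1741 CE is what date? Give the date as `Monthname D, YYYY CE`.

Counting 445 days back from JDN 2357139 reaches JDN 2356694, which is April 11, 1740 CE.

April 11, 1740 CE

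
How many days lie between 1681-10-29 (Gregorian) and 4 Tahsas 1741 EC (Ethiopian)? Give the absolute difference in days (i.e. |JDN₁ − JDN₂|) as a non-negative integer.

24514

JDN of the first date = 2335335.
JDN of the second date = 2359849.
|2359849 − 2335335| = 24514.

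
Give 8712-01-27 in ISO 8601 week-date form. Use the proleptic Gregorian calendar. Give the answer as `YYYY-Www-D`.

The weekday is Saturday (ISO weekday 6).
That Saturday belongs to ISO week 4 of ISO year 8712.

8712-W04-6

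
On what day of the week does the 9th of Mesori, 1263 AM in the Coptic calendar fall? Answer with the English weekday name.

In the proleptic Gregorian calendar this is 12 August 1547 (JDN 2286313).
JDN 2286313 mod 7 = 1, and JDN 0 was a Monday, so this is a Tuesday.

Tuesday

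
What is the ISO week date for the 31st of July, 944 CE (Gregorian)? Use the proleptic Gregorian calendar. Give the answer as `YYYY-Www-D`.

The weekday is Friday (ISO weekday 5).
That Friday belongs to ISO week 31 of ISO year 944.

0944-W31-5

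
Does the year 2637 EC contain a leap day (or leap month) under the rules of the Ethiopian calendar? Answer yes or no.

2637 mod 4 = 1; in the Ethiopian calendar a year is leap when year mod 4 = 3, so it is a common year.

no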